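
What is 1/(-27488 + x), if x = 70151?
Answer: 1/42663 ≈ 2.3440e-5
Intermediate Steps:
1/(-27488 + x) = 1/(-27488 + 70151) = 1/42663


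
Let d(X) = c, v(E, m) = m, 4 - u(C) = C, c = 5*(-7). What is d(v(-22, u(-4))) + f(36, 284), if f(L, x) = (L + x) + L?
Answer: 321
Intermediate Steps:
c = -35
u(C) = 4 - C
d(X) = -35
f(L, x) = x + 2*L
d(v(-22, u(-4))) + f(36, 284) = -35 + (284 + 2*36) = -35 + (284 + 72) = -35 + 356 = 321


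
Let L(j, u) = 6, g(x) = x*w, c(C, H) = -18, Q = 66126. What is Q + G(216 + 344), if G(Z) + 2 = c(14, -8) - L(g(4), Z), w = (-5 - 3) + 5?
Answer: 66100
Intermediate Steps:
w = -3 (w = -8 + 5 = -3)
g(x) = -3*x (g(x) = x*(-3) = -3*x)
G(Z) = -26 (G(Z) = -2 + (-18 - 1*6) = -2 + (-18 - 6) = -2 - 24 = -26)
Q + G(216 + 344) = 66126 - 26 = 66100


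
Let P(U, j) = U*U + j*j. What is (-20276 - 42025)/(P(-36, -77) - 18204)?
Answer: 62301/10979 ≈ 5.6746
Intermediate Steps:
P(U, j) = U² + j²
(-20276 - 42025)/(P(-36, -77) - 18204) = (-20276 - 42025)/(((-36)² + (-77)²) - 18204) = -62301/((1296 + 5929) - 18204) = -62301/(7225 - 18204) = -62301/(-10979) = -62301*(-1/10979) = 62301/10979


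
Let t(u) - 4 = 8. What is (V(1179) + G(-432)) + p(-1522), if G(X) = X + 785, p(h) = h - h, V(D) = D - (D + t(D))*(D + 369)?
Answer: -1842136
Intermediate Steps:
t(u) = 12 (t(u) = 4 + 8 = 12)
V(D) = D - (12 + D)*(369 + D) (V(D) = D - (D + 12)*(D + 369) = D - (12 + D)*(369 + D))
p(h) = 0
G(X) = 785 + X
(V(1179) + G(-432)) + p(-1522) = ((-4428 - 1*1179² - 380*1179) + (785 - 432)) + 0 = ((-4428 - 1*1390041 - 448020) + 353) + 0 = ((-4428 - 1390041 - 448020) + 353) + 0 = (-1842489 + 353) + 0 = -1842136 + 0 = -1842136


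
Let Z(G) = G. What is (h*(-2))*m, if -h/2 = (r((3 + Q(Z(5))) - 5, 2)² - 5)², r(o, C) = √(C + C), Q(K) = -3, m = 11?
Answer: 44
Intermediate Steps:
r(o, C) = √2*√C (r(o, C) = √(2*C) = √2*√C)
h = -2 (h = -2*((√2*√2)² - 5)² = -2*(2² - 5)² = -2*(4 - 5)² = -2*(-1)² = -2*1 = -2)
(h*(-2))*m = -2*(-2)*11 = 4*11 = 44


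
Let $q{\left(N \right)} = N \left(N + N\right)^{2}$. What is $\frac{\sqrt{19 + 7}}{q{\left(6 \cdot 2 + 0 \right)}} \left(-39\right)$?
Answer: $- \frac{13 \sqrt{26}}{2304} \approx -0.028771$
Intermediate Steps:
$q{\left(N \right)} = 4 N^{3}$ ($q{\left(N \right)} = N \left(2 N\right)^{2} = N 4 N^{2} = 4 N^{3}$)
$\frac{\sqrt{19 + 7}}{q{\left(6 \cdot 2 + 0 \right)}} \left(-39\right) = \frac{\sqrt{19 + 7}}{4 \left(6 \cdot 2 + 0\right)^{3}} \left(-39\right) = \frac{\sqrt{26}}{4 \left(12 + 0\right)^{3}} \left(-39\right) = \frac{\sqrt{26}}{4 \cdot 12^{3}} \left(-39\right) = \frac{\sqrt{26}}{4 \cdot 1728} \left(-39\right) = \frac{\sqrt{26}}{6912} \left(-39\right) = - \frac{13 \sqrt{26}}{2304}$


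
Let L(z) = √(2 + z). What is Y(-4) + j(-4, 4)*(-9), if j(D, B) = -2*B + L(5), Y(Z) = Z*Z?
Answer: 88 - 9*√7 ≈ 64.188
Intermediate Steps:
Y(Z) = Z²
j(D, B) = √7 - 2*B (j(D, B) = -2*B + √(2 + 5) = -2*B + √7 = √7 - 2*B)
Y(-4) + j(-4, 4)*(-9) = (-4)² + (√7 - 2*4)*(-9) = 16 + (√7 - 8)*(-9) = 16 + (-8 + √7)*(-9) = 16 + (72 - 9*√7) = 88 - 9*√7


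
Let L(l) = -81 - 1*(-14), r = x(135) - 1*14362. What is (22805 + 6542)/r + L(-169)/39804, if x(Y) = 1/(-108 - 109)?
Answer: -253692582581/124051355220 ≈ -2.0451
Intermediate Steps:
x(Y) = -1/217 (x(Y) = 1/(-217) = -1/217)
r = -3116555/217 (r = -1/217 - 1*14362 = -1/217 - 14362 = -3116555/217 ≈ -14362.)
L(l) = -67 (L(l) = -81 + 14 = -67)
(22805 + 6542)/r + L(-169)/39804 = (22805 + 6542)/(-3116555/217) - 67/39804 = 29347*(-217/3116555) - 67*1/39804 = -6368299/3116555 - 67/39804 = -253692582581/124051355220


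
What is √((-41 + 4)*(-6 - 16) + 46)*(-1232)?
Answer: -2464*√215 ≈ -36129.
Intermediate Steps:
√((-41 + 4)*(-6 - 16) + 46)*(-1232) = √(-37*(-22) + 46)*(-1232) = √(814 + 46)*(-1232) = √860*(-1232) = (2*√215)*(-1232) = -2464*√215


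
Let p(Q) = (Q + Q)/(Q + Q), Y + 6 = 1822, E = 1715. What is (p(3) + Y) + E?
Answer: 3532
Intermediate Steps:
Y = 1816 (Y = -6 + 1822 = 1816)
p(Q) = 1 (p(Q) = (2*Q)/((2*Q)) = (2*Q)*(1/(2*Q)) = 1)
(p(3) + Y) + E = (1 + 1816) + 1715 = 1817 + 1715 = 3532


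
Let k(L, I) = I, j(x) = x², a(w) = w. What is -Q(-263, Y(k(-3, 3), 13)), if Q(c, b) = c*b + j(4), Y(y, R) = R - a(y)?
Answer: 2614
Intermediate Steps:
Y(y, R) = R - y
Q(c, b) = 16 + b*c (Q(c, b) = c*b + 4² = b*c + 16 = 16 + b*c)
-Q(-263, Y(k(-3, 3), 13)) = -(16 + (13 - 1*3)*(-263)) = -(16 + (13 - 3)*(-263)) = -(16 + 10*(-263)) = -(16 - 2630) = -1*(-2614) = 2614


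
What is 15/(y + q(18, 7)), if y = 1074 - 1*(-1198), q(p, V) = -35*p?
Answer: 15/1642 ≈ 0.0091352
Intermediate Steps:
y = 2272 (y = 1074 + 1198 = 2272)
15/(y + q(18, 7)) = 15/(2272 - 35*18) = 15/(2272 - 630) = 15/1642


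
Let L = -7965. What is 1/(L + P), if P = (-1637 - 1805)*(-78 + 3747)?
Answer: -1/12636663 ≈ -7.9135e-8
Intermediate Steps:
P = -12628698 (P = -3442*3669 = -12628698)
1/(L + P) = 1/(-7965 - 12628698) = 1/(-12636663) = -1/12636663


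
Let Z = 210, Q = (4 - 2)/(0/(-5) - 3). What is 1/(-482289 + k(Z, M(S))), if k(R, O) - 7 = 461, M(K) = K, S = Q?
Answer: -1/481821 ≈ -2.0755e-6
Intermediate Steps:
Q = -⅔ (Q = 2/(0*(-⅕) - 3) = 2/(0 - 3) = 2/(-3) = 2*(-⅓) = -⅔ ≈ -0.66667)
S = -⅔ ≈ -0.66667
k(R, O) = 468 (k(R, O) = 7 + 461 = 468)
1/(-482289 + k(Z, M(S))) = 1/(-482289 + 468) = 1/(-481821) = -1/481821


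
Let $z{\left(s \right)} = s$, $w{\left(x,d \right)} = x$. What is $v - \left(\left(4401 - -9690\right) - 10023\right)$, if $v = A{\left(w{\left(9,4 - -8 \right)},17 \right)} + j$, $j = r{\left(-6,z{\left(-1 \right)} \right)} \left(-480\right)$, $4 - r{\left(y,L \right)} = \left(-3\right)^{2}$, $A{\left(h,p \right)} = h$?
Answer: $-1659$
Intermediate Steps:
$r{\left(y,L \right)} = -5$ ($r{\left(y,L \right)} = 4 - \left(-3\right)^{2} = 4 - 9 = -5$)
$j = 2400$ ($j = \left(-5\right) \left(-480\right) = 2400$)
$v = 2409$ ($v = 9 + 2400 = 2409$)
$v - \left(\left(4401 - -9690\right) - 10023\right) = 2409 - \left(\left(4401 - -9690\right) - 10023\right) = 2409 - \left(\left(4401 + 9690\right) - 10023\right) = 2409 - \left(14091 - 10023\right) = 2409 - 4068 = -1659$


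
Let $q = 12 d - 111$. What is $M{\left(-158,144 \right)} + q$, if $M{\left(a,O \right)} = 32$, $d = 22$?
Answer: $185$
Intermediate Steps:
$q = 153$ ($q = 12 \cdot 22 - 111 = 264 - 111 = 153$)
$M{\left(-158,144 \right)} + q = 32 + 153 = 185$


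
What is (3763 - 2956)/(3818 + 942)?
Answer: 807/4760 ≈ 0.16954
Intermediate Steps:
(3763 - 2956)/(3818 + 942) = 807/4760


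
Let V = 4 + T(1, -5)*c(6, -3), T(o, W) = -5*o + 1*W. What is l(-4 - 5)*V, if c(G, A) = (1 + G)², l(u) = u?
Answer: 4374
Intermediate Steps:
T(o, W) = W - 5*o (T(o, W) = -5*o + W = W - 5*o)
V = -486 (V = 4 + (-5 - 5*1)*(1 + 6)² = 4 + (-5 - 5)*7² = 4 - 10*49 = 4 - 490 = -486)
l(-4 - 5)*V = (-4 - 5)*(-486) = -9*(-486) = 4374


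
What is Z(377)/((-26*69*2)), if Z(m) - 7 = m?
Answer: -32/299 ≈ -0.10702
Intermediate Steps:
Z(m) = 7 + m
Z(377)/((-26*69*2)) = (7 + 377)/((-26*69*2)) = 384/((-1794*2)) = 384/(-3588) = 384*(-1/3588) = -32/299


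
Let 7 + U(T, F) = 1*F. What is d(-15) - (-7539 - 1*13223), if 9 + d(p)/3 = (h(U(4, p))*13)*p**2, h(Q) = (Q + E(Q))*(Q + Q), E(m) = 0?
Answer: 8514935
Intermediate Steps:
U(T, F) = -7 + F (U(T, F) = -7 + 1*F = -7 + F)
h(Q) = 2*Q**2 (h(Q) = (Q + 0)*(Q + Q) = Q*(2*Q) = 2*Q**2)
d(p) = -27 + 78*p**2*(-7 + p)**2 (d(p) = -27 + 3*(((2*(-7 + p)**2)*13)*p**2) = -27 + 3*((26*(-7 + p)**2)*p**2) = -27 + 3*(26*p**2*(-7 + p)**2) = -27 + 78*p**2*(-7 + p)**2)
d(-15) - (-7539 - 1*13223) = (-27 + 78*(-15)**2*(-7 - 15)**2) - (-7539 - 1*13223) = (-27 + 78*225*(-22)**2) - (-7539 - 13223) = (-27 + 78*225*484) - 1*(-20762) = (-27 + 8494200) + 20762 = 8494173 + 20762 = 8514935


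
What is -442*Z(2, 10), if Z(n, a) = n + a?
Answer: -5304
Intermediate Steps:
Z(n, a) = a + n
-442*Z(2, 10) = -442*(10 + 2) = -442*12 = -5304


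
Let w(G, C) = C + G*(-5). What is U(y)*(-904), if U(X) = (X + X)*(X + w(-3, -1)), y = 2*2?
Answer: -130176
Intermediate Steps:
w(G, C) = C - 5*G
y = 4
U(X) = 2*X*(14 + X) (U(X) = (X + X)*(X + (-1 - 5*(-3))) = (2*X)*(X + (-1 + 15)) = (2*X)*(X + 14) = (2*X)*(14 + X) = 2*X*(14 + X))
U(y)*(-904) = (2*4*(14 + 4))*(-904) = (2*4*18)*(-904) = 144*(-904) = -130176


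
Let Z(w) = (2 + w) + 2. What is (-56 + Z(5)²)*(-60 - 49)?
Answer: -2725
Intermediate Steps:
Z(w) = 4 + w
(-56 + Z(5)²)*(-60 - 49) = (-56 + (4 + 5)²)*(-60 - 49) = (-56 + 9²)*(-109) = (-56 + 81)*(-109) = 25*(-109) = -2725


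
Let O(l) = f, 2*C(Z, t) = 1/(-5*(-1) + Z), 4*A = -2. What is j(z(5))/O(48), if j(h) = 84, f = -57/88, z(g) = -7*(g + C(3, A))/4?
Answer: -2464/19 ≈ -129.68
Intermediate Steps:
A = -½ (A = (¼)*(-2) = -½ ≈ -0.50000)
C(Z, t) = 1/(2*(5 + Z)) (C(Z, t) = 1/(2*(-5*(-1) + Z)) = 1/(2*(5 + Z)))
z(g) = -7/64 - 7*g/4 (z(g) = -7*(g + 1/(2*(5 + 3)))/4 = -7*(g + (½)/8)*(¼) = -7*(g + (½)*(⅛))*(¼) = -7*(g + 1/16)*(¼) = -7*(1/16 + g)*(¼) = (-7/16 - 7*g)*(¼) = -7/64 - 7*g/4)
f = -57/88 (f = -57*1/88 = -57/88 ≈ -0.64773)
O(l) = -57/88
j(z(5))/O(48) = 84/(-57/88) = 84*(-88/57) = -2464/19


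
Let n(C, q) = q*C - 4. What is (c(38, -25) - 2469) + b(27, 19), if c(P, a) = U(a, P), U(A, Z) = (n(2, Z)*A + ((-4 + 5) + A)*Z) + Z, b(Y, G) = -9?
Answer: -5152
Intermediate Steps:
n(C, q) = -4 + C*q (n(C, q) = C*q - 4 = -4 + C*q)
U(A, Z) = Z + A*(-4 + 2*Z) + Z*(1 + A) (U(A, Z) = ((-4 + 2*Z)*A + ((-4 + 5) + A)*Z) + Z = (A*(-4 + 2*Z) + (1 + A)*Z) + Z = (A*(-4 + 2*Z) + Z*(1 + A)) + Z = Z + A*(-4 + 2*Z) + Z*(1 + A))
c(P, a) = -4*a + 2*P + 3*P*a (c(P, a) = -4*a + 2*P + 3*a*P = -4*a + 2*P + 3*P*a)
(c(38, -25) - 2469) + b(27, 19) = ((-4*(-25) + 2*38 + 3*38*(-25)) - 2469) - 9 = ((100 + 76 - 2850) - 2469) - 9 = (-2674 - 2469) - 9 = -5143 - 9 = -5152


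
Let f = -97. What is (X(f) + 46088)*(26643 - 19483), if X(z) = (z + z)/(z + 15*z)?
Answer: 329990975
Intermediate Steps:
X(z) = ⅛ (X(z) = (2*z)/((16*z)) = (2*z)*(1/(16*z)) = ⅛)
(X(f) + 46088)*(26643 - 19483) = (⅛ + 46088)*(26643 - 19483) = (368705/8)*7160 = 329990975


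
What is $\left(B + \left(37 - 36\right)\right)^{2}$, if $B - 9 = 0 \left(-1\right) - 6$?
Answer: $16$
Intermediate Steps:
$B = 3$ ($B = 9 + \left(0 \left(-1\right) - 6\right) = 9 + \left(0 - 6\right) = 9 - 6 = 3$)
$\left(B + \left(37 - 36\right)\right)^{2} = \left(3 + \left(37 - 36\right)\right)^{2} = \left(3 + 1\right)^{2} = 4^{2} = 16$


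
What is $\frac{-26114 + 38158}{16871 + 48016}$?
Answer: $\frac{12044}{64887} \approx 0.18562$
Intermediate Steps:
$\frac{-26114 + 38158}{16871 + 48016} = \frac{12044}{64887}$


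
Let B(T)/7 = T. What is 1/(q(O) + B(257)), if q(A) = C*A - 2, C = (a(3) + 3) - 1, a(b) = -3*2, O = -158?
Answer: 1/2429 ≈ 0.00041169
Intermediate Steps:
a(b) = -6
B(T) = 7*T
C = -4 (C = (-6 + 3) - 1 = -3 - 1 = -4)
q(A) = -2 - 4*A (q(A) = -4*A - 2 = -2 - 4*A)
1/(q(O) + B(257)) = 1/((-2 - 4*(-158)) + 7*257) = 1/((-2 + 632) + 1799) = 1/(630 + 1799) = 1/2429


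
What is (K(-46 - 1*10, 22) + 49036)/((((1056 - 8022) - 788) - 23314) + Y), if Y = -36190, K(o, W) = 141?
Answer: -49177/67258 ≈ -0.73117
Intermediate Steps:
(K(-46 - 1*10, 22) + 49036)/((((1056 - 8022) - 788) - 23314) + Y) = (141 + 49036)/((((1056 - 8022) - 788) - 23314) - 36190) = 49177/(((-6966 - 788) - 23314) - 36190) = 49177/((-7754 - 23314) - 36190) = 49177/(-31068 - 36190) = 49177/(-67258) = 49177*(-1/67258) = -49177/67258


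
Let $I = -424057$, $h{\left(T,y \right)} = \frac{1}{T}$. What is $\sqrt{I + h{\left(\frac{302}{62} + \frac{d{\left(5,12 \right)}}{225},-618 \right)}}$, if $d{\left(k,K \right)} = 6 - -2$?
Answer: $\frac{2 i \sqrt{124165285393282}}{34223} \approx 651.2 i$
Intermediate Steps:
$d{\left(k,K \right)} = 8$ ($d{\left(k,K \right)} = 6 + 2 = 8$)
$\sqrt{I + h{\left(\frac{302}{62} + \frac{d{\left(5,12 \right)}}{225},-618 \right)}} = \sqrt{-424057 + \frac{1}{\frac{302}{62} + \frac{8}{225}}} = \sqrt{-424057 + \frac{1}{302 \cdot \frac{1}{62} + 8 \cdot \frac{1}{225}}} = \sqrt{-424057 + \frac{1}{\frac{151}{31} + \frac{8}{225}}} = \sqrt{-424057 + \frac{1}{\frac{34223}{6975}}} = \sqrt{-424057 + \frac{6975}{34223}} = \sqrt{- \frac{14512495736}{34223}} = \frac{2 i \sqrt{124165285393282}}{34223}$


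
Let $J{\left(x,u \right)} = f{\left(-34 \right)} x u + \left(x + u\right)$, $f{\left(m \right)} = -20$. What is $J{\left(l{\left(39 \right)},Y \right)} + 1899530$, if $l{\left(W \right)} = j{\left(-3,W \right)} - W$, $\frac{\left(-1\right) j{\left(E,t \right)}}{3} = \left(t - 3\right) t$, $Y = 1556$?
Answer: $134187955$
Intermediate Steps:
$j{\left(E,t \right)} = - 3 t \left(-3 + t\right)$ ($j{\left(E,t \right)} = - 3 \left(t - 3\right) t = - 3 \left(-3 + t\right) t = - 3 t \left(-3 + t\right)$)
$l{\left(W \right)} = - W + 3 W \left(3 - W\right)$ ($l{\left(W \right)} = 3 W \left(3 - W\right) - W = - W + 3 W \left(3 - W\right)$)
$J{\left(x,u \right)} = u + x - 20 u x$ ($J{\left(x,u \right)} = - 20 x u + \left(x + u\right) = - 20 u x + \left(u + x\right) = u + x - 20 u x$)
$J{\left(l{\left(39 \right)},Y \right)} + 1899530 = \left(1556 + 39 \left(8 - 117\right) - 31120 \cdot 39 \left(8 - 117\right)\right) + 1899530 = \left(1556 + 39 \left(-109\right) - 31120 \cdot 39 \left(-109\right)\right) + 1899530 = \left(1556 - 4251 - 31120 \left(-4251\right)\right) + 1899530 = \left(1556 - 4251 + 132291120\right) + 1899530 = 132288425 + 1899530 = 134187955$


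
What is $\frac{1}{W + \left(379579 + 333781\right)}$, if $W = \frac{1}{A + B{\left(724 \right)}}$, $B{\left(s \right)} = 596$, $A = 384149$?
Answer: $\frac{384745}{274461693201} \approx 1.4018 \cdot 10^{-6}$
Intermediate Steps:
$W = \frac{1}{384745}$ ($W = \frac{1}{384149 + 596} = \frac{1}{384745} \approx 2.5991 \cdot 10^{-6}$)
$\frac{1}{W + \left(379579 + 333781\right)} = \frac{1}{\frac{1}{384745} + \left(379579 + 333781\right)} = \frac{1}{\frac{1}{384745} + 713360} = \frac{1}{\frac{274461693201}{384745}} = \frac{384745}{274461693201}$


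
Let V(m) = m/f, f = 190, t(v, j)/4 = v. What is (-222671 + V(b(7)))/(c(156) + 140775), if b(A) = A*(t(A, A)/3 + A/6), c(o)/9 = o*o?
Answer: -84614833/136723620 ≈ -0.61887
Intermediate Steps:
t(v, j) = 4*v
c(o) = 9*o² (c(o) = 9*(o*o) = 9*o²)
b(A) = 3*A²/2 (b(A) = A*((4*A)/3 + A/6) = A*((4*A)*(⅓) + A*(⅙)) = A*(4*A/3 + A/6) = A*(3*A/2) = 3*A²/2)
V(m) = m/190
(-222671 + V(b(7)))/(c(156) + 140775) = (-222671 + ((3/2)*7²)/190)/(9*156² + 140775) = (-222671 + ((3/2)*49)/190)/(9*24336 + 140775) = (-222671 + (1/190)*(147/2))/(219024 + 140775) = (-222671 + 147/380)/359799 = -84614833/380*1/359799 = -84614833/136723620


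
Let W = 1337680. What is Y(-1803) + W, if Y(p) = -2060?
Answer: 1335620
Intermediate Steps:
Y(-1803) + W = -2060 + 1337680 = 1335620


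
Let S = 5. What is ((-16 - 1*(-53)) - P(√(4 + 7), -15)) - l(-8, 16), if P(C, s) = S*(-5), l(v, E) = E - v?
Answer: 38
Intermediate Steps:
P(C, s) = -25 (P(C, s) = 5*(-5) = -25)
((-16 - 1*(-53)) - P(√(4 + 7), -15)) - l(-8, 16) = ((-16 - 1*(-53)) - 1*(-25)) - (16 - 1*(-8)) = ((-16 + 53) + 25) - (16 + 8) = (37 + 25) - 1*24 = 62 - 24 = 38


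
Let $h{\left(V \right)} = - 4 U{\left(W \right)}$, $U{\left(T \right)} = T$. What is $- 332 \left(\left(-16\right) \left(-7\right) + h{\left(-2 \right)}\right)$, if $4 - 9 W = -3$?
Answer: $- \frac{325360}{9} \approx -36151.0$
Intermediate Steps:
$W = \frac{7}{9}$ ($W = \frac{4}{9} - - \frac{1}{3} = \frac{4}{9} + \frac{1}{3} = \frac{7}{9} \approx 0.77778$)
$h{\left(V \right)} = - \frac{28}{9}$ ($h{\left(V \right)} = \left(-4\right) \frac{7}{9} = - \frac{28}{9}$)
$- 332 \left(\left(-16\right) \left(-7\right) + h{\left(-2 \right)}\right) = - 332 \left(\left(-16\right) \left(-7\right) - \frac{28}{9}\right) = - 332 \left(112 - \frac{28}{9}\right) = \left(-332\right) \frac{980}{9} = - \frac{325360}{9}$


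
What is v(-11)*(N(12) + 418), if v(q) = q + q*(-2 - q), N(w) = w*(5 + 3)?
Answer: -56540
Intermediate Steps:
N(w) = 8*w (N(w) = w*8 = 8*w)
v(-11)*(N(12) + 418) = (-1*(-11)*(1 - 11))*(8*12 + 418) = (-1*(-11)*(-10))*(96 + 418) = -110*514 = -56540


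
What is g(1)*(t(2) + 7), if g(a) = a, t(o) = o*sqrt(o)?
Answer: 7 + 2*sqrt(2) ≈ 9.8284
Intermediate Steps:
t(o) = o**(3/2)
g(1)*(t(2) + 7) = 1*(2**(3/2) + 7) = 1*(2*sqrt(2) + 7) = 1*(7 + 2*sqrt(2)) = 7 + 2*sqrt(2)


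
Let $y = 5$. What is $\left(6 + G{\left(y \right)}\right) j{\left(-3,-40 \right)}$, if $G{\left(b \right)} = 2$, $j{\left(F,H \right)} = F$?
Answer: $-24$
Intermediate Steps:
$\left(6 + G{\left(y \right)}\right) j{\left(-3,-40 \right)} = \left(6 + 2\right) \left(-3\right) = 8 \left(-3\right) = -24$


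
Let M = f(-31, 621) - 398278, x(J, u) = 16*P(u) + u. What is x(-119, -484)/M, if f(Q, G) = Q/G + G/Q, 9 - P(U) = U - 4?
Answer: -35941617/1916909095 ≈ -0.018750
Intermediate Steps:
P(U) = 13 - U (P(U) = 9 - (U - 4) = 9 - (-4 + U) = 9 + (4 - U) = 13 - U)
x(J, u) = 208 - 15*u (x(J, u) = 16*(13 - u) + u = (208 - 16*u) + u = 208 - 15*u)
f(Q, G) = G/Q + Q/G
M = -7667636380/19251 (M = (621/(-31) - 31/621) - 398278 = (621*(-1/31) - 31*1/621) - 398278 = (-621/31 - 31/621) - 398278 = -386602/19251 - 398278 = -7667636380/19251 ≈ -3.9830e+5)
x(-119, -484)/M = (208 - 15*(-484))/(-7667636380/19251) = (208 + 7260)*(-19251/7667636380) = 7468*(-19251/7667636380) = -35941617/1916909095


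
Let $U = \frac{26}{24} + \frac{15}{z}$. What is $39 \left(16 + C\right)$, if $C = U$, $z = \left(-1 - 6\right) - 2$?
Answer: $\frac{2405}{4} \approx 601.25$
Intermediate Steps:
$z = -9$ ($z = -7 - 2 = -9$)
$U = - \frac{7}{12}$ ($U = \frac{26}{24} + \frac{15}{-9} = 26 \cdot \frac{1}{24} + 15 \left(- \frac{1}{9}\right) = \frac{13}{12} - \frac{5}{3} = - \frac{7}{12} \approx -0.58333$)
$C = - \frac{7}{12} \approx -0.58333$
$39 \left(16 + C\right) = 39 \left(16 - \frac{7}{12}\right) = 39 \cdot \frac{185}{12} = \frac{2405}{4}$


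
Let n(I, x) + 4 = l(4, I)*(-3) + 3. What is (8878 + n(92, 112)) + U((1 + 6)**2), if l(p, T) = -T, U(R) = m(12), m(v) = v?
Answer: 9165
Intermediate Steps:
U(R) = 12
n(I, x) = -1 + 3*I (n(I, x) = -4 + (-I*(-3) + 3) = -4 + (3*I + 3) = -4 + (3 + 3*I) = -1 + 3*I)
(8878 + n(92, 112)) + U((1 + 6)**2) = (8878 + (-1 + 3*92)) + 12 = (8878 + (-1 + 276)) + 12 = (8878 + 275) + 12 = 9153 + 12 = 9165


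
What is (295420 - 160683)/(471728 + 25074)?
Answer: 134737/496802 ≈ 0.27121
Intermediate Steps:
(295420 - 160683)/(471728 + 25074) = 134737/496802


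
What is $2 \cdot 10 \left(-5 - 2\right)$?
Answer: $-140$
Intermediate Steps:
$2 \cdot 10 \left(-5 - 2\right) = 20 \left(-7\right) = -140$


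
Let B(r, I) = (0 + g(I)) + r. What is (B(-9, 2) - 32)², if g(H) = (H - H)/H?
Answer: 1681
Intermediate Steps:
g(H) = 0 (g(H) = 0/H = 0)
B(r, I) = r (B(r, I) = (0 + 0) + r = 0 + r = r)
(B(-9, 2) - 32)² = (-9 - 32)² = (-41)² = 1681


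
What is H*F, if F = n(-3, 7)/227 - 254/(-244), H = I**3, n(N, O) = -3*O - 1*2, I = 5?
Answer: 3252875/27694 ≈ 117.46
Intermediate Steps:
n(N, O) = -2 - 3*O (n(N, O) = -3*O - 2 = -2 - 3*O)
H = 125 (H = 5**3 = 125)
F = 26023/27694 (F = (-2 - 3*7)/227 - 254/(-244) = (-2 - 21)*(1/227) - 254*(-1/244) = -23*1/227 + 127/122 = -23/227 + 127/122 = 26023/27694 ≈ 0.93966)
H*F = 125*(26023/27694) = 3252875/27694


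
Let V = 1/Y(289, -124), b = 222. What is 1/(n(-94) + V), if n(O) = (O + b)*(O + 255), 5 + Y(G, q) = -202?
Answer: 207/4265855 ≈ 4.8525e-5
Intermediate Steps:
Y(G, q) = -207 (Y(G, q) = -5 - 202 = -207)
n(O) = (222 + O)*(255 + O) (n(O) = (O + 222)*(O + 255) = (222 + O)*(255 + O))
V = -1/207 (V = 1/(-207) = -1/207 ≈ -0.0048309)
1/(n(-94) + V) = 1/((56610 + (-94)² + 477*(-94)) - 1/207) = 1/((56610 + 8836 - 44838) - 1/207) = 1/(20608 - 1/207) = 1/(4265855/207) = 207/4265855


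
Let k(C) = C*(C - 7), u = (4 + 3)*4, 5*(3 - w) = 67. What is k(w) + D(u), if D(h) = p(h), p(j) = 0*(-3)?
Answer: 4524/25 ≈ 180.96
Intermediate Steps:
w = -52/5 (w = 3 - 1/5*67 = 3 - 67/5 = -52/5 ≈ -10.400)
p(j) = 0
u = 28 (u = 7*4 = 28)
D(h) = 0
k(C) = C*(-7 + C)
k(w) + D(u) = -52*(-7 - 52/5)/5 + 0 = -52/5*(-87/5) + 0 = 4524/25 + 0 = 4524/25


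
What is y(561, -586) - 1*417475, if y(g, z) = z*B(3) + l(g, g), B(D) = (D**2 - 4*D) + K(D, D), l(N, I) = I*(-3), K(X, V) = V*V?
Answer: -422674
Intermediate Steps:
K(X, V) = V**2
l(N, I) = -3*I
B(D) = -4*D + 2*D**2 (B(D) = (D**2 - 4*D) + D**2 = -4*D + 2*D**2)
y(g, z) = -3*g + 6*z (y(g, z) = z*(2*3*(-2 + 3)) - 3*g = z*(2*3*1) - 3*g = z*6 - 3*g = 6*z - 3*g = -3*g + 6*z)
y(561, -586) - 1*417475 = (-3*561 + 6*(-586)) - 1*417475 = (-1683 - 3516) - 417475 = -5199 - 417475 = -422674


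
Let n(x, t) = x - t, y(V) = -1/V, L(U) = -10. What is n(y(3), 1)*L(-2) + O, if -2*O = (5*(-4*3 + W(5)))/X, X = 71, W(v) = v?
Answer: 5785/426 ≈ 13.580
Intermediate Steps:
O = 35/142 (O = -5*(-4*3 + 5)/(2*71) = -5*(-12 + 5)/(2*71) = -5*(-7)/(2*71) = -(-35)/(2*71) = -½*(-35/71) = 35/142 ≈ 0.24648)
n(y(3), 1)*L(-2) + O = (-1/3 - 1*1)*(-10) + 35/142 = (-1*⅓ - 1)*(-10) + 35/142 = (-⅓ - 1)*(-10) + 35/142 = -4/3*(-10) + 35/142 = 40/3 + 35/142 = 5785/426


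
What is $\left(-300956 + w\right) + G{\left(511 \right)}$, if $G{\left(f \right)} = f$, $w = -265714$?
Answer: $-566159$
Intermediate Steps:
$\left(-300956 + w\right) + G{\left(511 \right)} = \left(-300956 - 265714\right) + 511 = -566670 + 511 = -566159$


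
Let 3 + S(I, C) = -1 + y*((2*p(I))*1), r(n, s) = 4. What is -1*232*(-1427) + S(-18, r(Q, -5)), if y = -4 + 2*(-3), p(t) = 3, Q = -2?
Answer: 331000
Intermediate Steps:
y = -10 (y = -4 - 6 = -10)
S(I, C) = -64 (S(I, C) = -3 + (-1 - 10*2*3) = -3 + (-1 - 60) = -3 - 61 = -64)
-1*232*(-1427) + S(-18, r(Q, -5)) = -1*232*(-1427) - 64 = -232*(-1427) - 64 = 331064 - 64 = 331000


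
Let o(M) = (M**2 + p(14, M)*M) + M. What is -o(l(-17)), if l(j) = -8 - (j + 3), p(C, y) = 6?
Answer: -78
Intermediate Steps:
l(j) = -11 - j (l(j) = -8 - (3 + j) = -8 + (-3 - j) = -11 - j)
o(M) = M**2 + 7*M (o(M) = (M**2 + 6*M) + M = M**2 + 7*M)
-o(l(-17)) = -(-11 - 1*(-17))*(7 + (-11 - 1*(-17))) = -(-11 + 17)*(7 + (-11 + 17)) = -6*(7 + 6) = -6*13 = -1*78 = -78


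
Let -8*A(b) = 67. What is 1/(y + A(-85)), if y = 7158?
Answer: 8/57197 ≈ 0.00013987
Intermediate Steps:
A(b) = -67/8 (A(b) = -⅛*67 = -67/8)
1/(y + A(-85)) = 1/(7158 - 67/8) = 1/(57197/8) = 8/57197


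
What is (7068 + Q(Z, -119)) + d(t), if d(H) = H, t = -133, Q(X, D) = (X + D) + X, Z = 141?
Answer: 7098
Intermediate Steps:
Q(X, D) = D + 2*X (Q(X, D) = (D + X) + X = D + 2*X)
(7068 + Q(Z, -119)) + d(t) = (7068 + (-119 + 2*141)) - 133 = (7068 + (-119 + 282)) - 133 = (7068 + 163) - 133 = 7231 - 133 = 7098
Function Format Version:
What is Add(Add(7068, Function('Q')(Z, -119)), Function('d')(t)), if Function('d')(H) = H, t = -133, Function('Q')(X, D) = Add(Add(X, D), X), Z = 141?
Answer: 7098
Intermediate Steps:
Function('Q')(X, D) = Add(D, Mul(2, X)) (Function('Q')(X, D) = Add(Add(D, X), X) = Add(D, Mul(2, X)))
Add(Add(7068, Function('Q')(Z, -119)), Function('d')(t)) = Add(Add(7068, Add(-119, Mul(2, 141))), -133) = Add(Add(7068, Add(-119, 282)), -133) = Add(Add(7068, 163), -133) = Add(7231, -133) = 7098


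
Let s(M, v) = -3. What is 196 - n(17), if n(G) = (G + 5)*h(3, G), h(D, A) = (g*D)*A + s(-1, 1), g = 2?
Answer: -1982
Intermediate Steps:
h(D, A) = -3 + 2*A*D (h(D, A) = (2*D)*A - 3 = 2*A*D - 3 = -3 + 2*A*D)
n(G) = (-3 + 6*G)*(5 + G) (n(G) = (G + 5)*(-3 + 2*G*3) = (5 + G)*(-3 + 6*G) = (-3 + 6*G)*(5 + G))
196 - n(17) = 196 - 3*(-1 + 2*17)*(5 + 17) = 196 - 3*(-1 + 34)*22 = 196 - 3*33*22 = 196 - 1*2178 = 196 - 2178 = -1982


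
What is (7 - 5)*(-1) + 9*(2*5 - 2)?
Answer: 70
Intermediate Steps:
(7 - 5)*(-1) + 9*(2*5 - 2) = 2*(-1) + 9*(10 - 2) = -2 + 9*8 = -2 + 72 = 70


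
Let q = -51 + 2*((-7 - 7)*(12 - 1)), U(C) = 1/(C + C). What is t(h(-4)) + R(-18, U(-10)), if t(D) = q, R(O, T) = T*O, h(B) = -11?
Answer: -3581/10 ≈ -358.10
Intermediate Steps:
U(C) = 1/(2*C)
R(O, T) = O*T
q = -359 (q = -51 + 2*(-14*11) = -51 + 2*(-154) = -51 - 308 = -359)
t(D) = -359
t(h(-4)) + R(-18, U(-10)) = -359 - 9/(-10) = -359 - 9*(-1)/10 = -359 - 18*(-1/20) = -359 + 9/10 = -3581/10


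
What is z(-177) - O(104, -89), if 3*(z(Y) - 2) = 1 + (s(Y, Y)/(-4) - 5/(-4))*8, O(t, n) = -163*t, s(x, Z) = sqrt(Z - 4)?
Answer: 50873/3 - 2*I*sqrt(181)/3 ≈ 16958.0 - 8.9691*I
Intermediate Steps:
s(x, Z) = sqrt(-4 + Z)
z(Y) = 17/3 - 2*sqrt(-4 + Y)/3 (z(Y) = 2 + (1 + (sqrt(-4 + Y)/(-4) - 5/(-4))*8)/3 = 2 + (1 + (sqrt(-4 + Y)*(-1/4) - 5*(-1/4))*8)/3 = 2 + (1 + (-sqrt(-4 + Y)/4 + 5/4)*8)/3 = 2 + (1 + (5/4 - sqrt(-4 + Y)/4)*8)/3 = 2 + (1 + (10 - 2*sqrt(-4 + Y)))/3 = 2 + (11 - 2*sqrt(-4 + Y))/3 = 2 + (11/3 - 2*sqrt(-4 + Y)/3) = 17/3 - 2*sqrt(-4 + Y)/3)
z(-177) - O(104, -89) = (17/3 - 2*sqrt(-4 - 177)/3) - (-163)*104 = (17/3 - 2*I*sqrt(181)/3) - 1*(-16952) = (17/3 - 2*I*sqrt(181)/3) + 16952 = 50873/3 - 2*I*sqrt(181)/3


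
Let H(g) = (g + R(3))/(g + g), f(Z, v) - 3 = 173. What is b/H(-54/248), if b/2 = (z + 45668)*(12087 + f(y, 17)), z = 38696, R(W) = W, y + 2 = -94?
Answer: -1619304624/5 ≈ -3.2386e+8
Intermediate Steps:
y = -96 (y = -2 - 94 = -96)
f(Z, v) = 176 (f(Z, v) = 3 + 173 = 176)
b = 2069111464 (b = 2*((38696 + 45668)*(12087 + 176)) = 2*(84364*12263) = 2*1034555732 = 2069111464)
H(g) = (3 + g)/(2*g) (H(g) = (g + 3)/(g + g) = (3 + g)/((2*g)) = (3 + g)*(1/(2*g)) = (3 + g)/(2*g))
b/H(-54/248) = 2069111464/(((3 - 54/248)/(2*((-54/248))))) = 2069111464/(((3 - 54*1/248)/(2*((-54*1/248))))) = 2069111464/(((3 - 27/124)/(2*(-27/124)))) = 2069111464/(((1/2)*(-124/27)*(345/124))) = 2069111464/(-115/18) = 2069111464*(-18/115) = -1619304624/5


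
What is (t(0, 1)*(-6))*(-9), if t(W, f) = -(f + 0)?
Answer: -54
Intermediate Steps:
t(W, f) = -f
(t(0, 1)*(-6))*(-9) = (-1*1*(-6))*(-9) = -1*(-6)*(-9) = 6*(-9) = -54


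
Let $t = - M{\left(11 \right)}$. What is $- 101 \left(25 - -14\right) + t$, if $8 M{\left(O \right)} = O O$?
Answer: $- \frac{31633}{8} \approx -3954.1$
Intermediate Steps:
$M{\left(O \right)} = \frac{O^{2}}{8}$ ($M{\left(O \right)} = \frac{O O}{8} = \frac{O^{2}}{8}$)
$t = - \frac{121}{8}$ ($t = - \frac{11^{2}}{8} = - \frac{121}{8} \approx -15.125$)
$- 101 \left(25 - -14\right) + t = - 101 \left(25 - -14\right) - \frac{121}{8} = - 101 \left(25 + 14\right) - \frac{121}{8} = \left(-101\right) 39 - \frac{121}{8} = -3939 - \frac{121}{8} = - \frac{31633}{8}$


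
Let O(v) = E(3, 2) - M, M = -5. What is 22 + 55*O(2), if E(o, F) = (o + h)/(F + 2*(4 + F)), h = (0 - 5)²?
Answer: 407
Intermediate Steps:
h = 25 (h = (-5)² = 25)
E(o, F) = (25 + o)/(8 + 3*F) (E(o, F) = (o + 25)/(F + 2*(4 + F)) = (25 + o)/(F + (8 + 2*F)) = (25 + o)/(8 + 3*F))
O(v) = 7 (O(v) = (25 + 3)/(8 + 3*2) - 1*(-5) = 28/(8 + 6) + 5 = 28/14 + 5 = (1/14)*28 + 5 = 2 + 5 = 7)
22 + 55*O(2) = 22 + 55*7 = 22 + 385 = 407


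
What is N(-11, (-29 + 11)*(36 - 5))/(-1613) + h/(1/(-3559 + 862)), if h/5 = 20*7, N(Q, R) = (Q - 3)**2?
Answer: -3045182896/1613 ≈ -1.8879e+6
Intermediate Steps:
N(Q, R) = (-3 + Q)**2
h = 700 (h = 5*(20*7) = 5*140 = 700)
N(-11, (-29 + 11)*(36 - 5))/(-1613) + h/(1/(-3559 + 862)) = (-3 - 11)**2/(-1613) + 700/(1/(-3559 + 862)) = (-14)**2*(-1/1613) + 700/(1/(-2697)) = 196*(-1/1613) + 700/(-1/2697) = -196/1613 + 700*(-2697) = -196/1613 - 1887900 = -3045182896/1613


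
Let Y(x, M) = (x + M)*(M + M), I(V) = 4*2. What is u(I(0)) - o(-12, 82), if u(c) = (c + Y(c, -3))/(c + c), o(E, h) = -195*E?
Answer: -18731/8 ≈ -2341.4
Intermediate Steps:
I(V) = 8
Y(x, M) = 2*M*(M + x) (Y(x, M) = (M + x)*(2*M) = 2*M*(M + x))
u(c) = (18 - 5*c)/(2*c) (u(c) = (c + 2*(-3)*(-3 + c))/(c + c) = (c + (18 - 6*c))/((2*c)) = (18 - 5*c)*(1/(2*c)) = (18 - 5*c)/(2*c))
u(I(0)) - o(-12, 82) = (-5/2 + 9/8) - (-195)*(-12) = (-5/2 + 9*(⅛)) - 1*2340 = (-5/2 + 9/8) - 2340 = -11/8 - 2340 = -18731/8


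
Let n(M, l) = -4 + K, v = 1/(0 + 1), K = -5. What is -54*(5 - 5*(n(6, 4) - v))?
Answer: -2970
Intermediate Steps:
v = 1 (v = 1/1 = 1)
n(M, l) = -9 (n(M, l) = -4 - 5 = -9)
-54*(5 - 5*(n(6, 4) - v)) = -54*(5 - 5*(-9 - 1*1)) = -54*(5 - 5*(-9 - 1)) = -54*(5 - 5*(-10)) = -54*(5 + 50) = -54*55 = -2970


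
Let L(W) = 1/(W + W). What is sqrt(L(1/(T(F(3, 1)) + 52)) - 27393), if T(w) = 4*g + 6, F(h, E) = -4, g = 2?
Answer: 12*I*sqrt(190) ≈ 165.41*I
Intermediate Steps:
T(w) = 14 (T(w) = 4*2 + 6 = 8 + 6 = 14)
L(W) = 1/(2*W)
sqrt(L(1/(T(F(3, 1)) + 52)) - 27393) = sqrt(1/(2*(1/(14 + 52))) - 27393) = sqrt(1/(2*(1/66)) - 27393) = sqrt((1/2)*66 - 27393) = sqrt(33 - 27393) = sqrt(-27360) = 12*I*sqrt(190)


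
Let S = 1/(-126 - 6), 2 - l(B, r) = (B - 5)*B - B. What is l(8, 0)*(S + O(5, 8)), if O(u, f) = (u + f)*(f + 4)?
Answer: -144137/66 ≈ -2183.9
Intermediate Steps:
l(B, r) = 2 + B - B*(-5 + B) (l(B, r) = 2 - ((B - 5)*B - B) = 2 - ((-5 + B)*B - B) = 2 - (B*(-5 + B) - B) = 2 - (-B + B*(-5 + B)) = 2 + (B - B*(-5 + B)) = 2 + B - B*(-5 + B))
O(u, f) = (4 + f)*(f + u) (O(u, f) = (f + u)*(4 + f) = (4 + f)*(f + u))
S = -1/132 (S = 1/(-132) = -1/132 ≈ -0.0075758)
l(8, 0)*(S + O(5, 8)) = (2 - 1*8² + 6*8)*(-1/132 + (8² + 4*8 + 4*5 + 8*5)) = (2 - 1*64 + 48)*(-1/132 + (64 + 32 + 20 + 40)) = (2 - 64 + 48)*(-1/132 + 156) = -14*20591/132 = -144137/66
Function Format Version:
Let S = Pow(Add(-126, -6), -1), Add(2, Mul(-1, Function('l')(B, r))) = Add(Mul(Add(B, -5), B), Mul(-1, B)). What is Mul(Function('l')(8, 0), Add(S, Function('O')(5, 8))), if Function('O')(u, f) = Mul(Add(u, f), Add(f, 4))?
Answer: Rational(-144137, 66) ≈ -2183.9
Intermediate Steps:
Function('l')(B, r) = Add(2, B, Mul(-1, B, Add(-5, B))) (Function('l')(B, r) = Add(2, Mul(-1, Add(Mul(Add(B, -5), B), Mul(-1, B)))) = Add(2, Mul(-1, Add(Mul(Add(-5, B), B), Mul(-1, B)))) = Add(2, Mul(-1, Add(Mul(B, Add(-5, B)), Mul(-1, B)))) = Add(2, Mul(-1, Add(Mul(-1, B), Mul(B, Add(-5, B))))) = Add(2, Add(B, Mul(-1, B, Add(-5, B)))) = Add(2, B, Mul(-1, B, Add(-5, B))))
Function('O')(u, f) = Mul(Add(4, f), Add(f, u)) (Function('O')(u, f) = Mul(Add(f, u), Add(4, f)) = Mul(Add(4, f), Add(f, u)))
S = Rational(-1, 132) (S = Pow(-132, -1) = Rational(-1, 132) ≈ -0.0075758)
Mul(Function('l')(8, 0), Add(S, Function('O')(5, 8))) = Mul(Add(2, Mul(-1, Pow(8, 2)), Mul(6, 8)), Add(Rational(-1, 132), Add(Pow(8, 2), Mul(4, 8), Mul(4, 5), Mul(8, 5)))) = Mul(Add(2, Mul(-1, 64), 48), Add(Rational(-1, 132), Add(64, 32, 20, 40))) = Mul(Add(2, -64, 48), Add(Rational(-1, 132), 156)) = Mul(-14, Rational(20591, 132)) = Rational(-144137, 66)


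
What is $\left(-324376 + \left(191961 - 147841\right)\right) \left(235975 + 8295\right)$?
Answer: $-68458133120$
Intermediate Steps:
$\left(-324376 + \left(191961 - 147841\right)\right) \left(235975 + 8295\right) = \left(-324376 + \left(191961 - 147841\right)\right) 244270 = \left(-324376 + 44120\right) 244270 = \left(-280256\right) 244270 = -68458133120$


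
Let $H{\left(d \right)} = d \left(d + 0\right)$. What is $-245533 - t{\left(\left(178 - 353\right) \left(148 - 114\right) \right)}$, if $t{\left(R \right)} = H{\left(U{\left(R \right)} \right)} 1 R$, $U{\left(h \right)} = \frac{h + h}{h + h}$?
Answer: $-239583$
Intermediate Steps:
$U{\left(h \right)} = 1$ ($U{\left(h \right)} = \frac{2 h}{2 h} = 2 h \frac{1}{2 h} = 1$)
$H{\left(d \right)} = d^{2}$ ($H{\left(d \right)} = d d = d^{2}$)
$t{\left(R \right)} = R$ ($t{\left(R \right)} = 1^{2} \cdot 1 R = 1 \cdot 1 R = 1 R = R$)
$-245533 - t{\left(\left(178 - 353\right) \left(148 - 114\right) \right)} = -245533 - \left(178 - 353\right) \left(148 - 114\right) = -245533 - \left(-175\right) 34 = -245533 - -5950 = -245533 + 5950 = -239583$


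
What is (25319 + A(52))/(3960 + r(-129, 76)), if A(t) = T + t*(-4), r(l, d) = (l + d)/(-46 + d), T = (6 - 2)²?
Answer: 753810/118747 ≈ 6.3480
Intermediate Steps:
T = 16 (T = 4² = 16)
r(l, d) = (d + l)/(-46 + d)
A(t) = 16 - 4*t (A(t) = 16 + t*(-4) = 16 - 4*t)
(25319 + A(52))/(3960 + r(-129, 76)) = (25319 + (16 - 4*52))/(3960 + (76 - 129)/(-46 + 76)) = (25319 + (16 - 208))/(3960 - 53/30) = (25319 - 192)/(3960 + (1/30)*(-53)) = 25127/(3960 - 53/30) = 25127/(118747/30) = 25127*(30/118747) = 753810/118747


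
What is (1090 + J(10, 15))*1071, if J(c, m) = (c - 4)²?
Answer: 1205946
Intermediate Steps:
J(c, m) = (-4 + c)²
(1090 + J(10, 15))*1071 = (1090 + (-4 + 10)²)*1071 = (1090 + 6²)*1071 = (1090 + 36)*1071 = 1126*1071 = 1205946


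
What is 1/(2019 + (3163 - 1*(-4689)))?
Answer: 1/9871 ≈ 0.00010131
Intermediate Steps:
1/(2019 + (3163 - 1*(-4689))) = 1/(2019 + (3163 + 4689)) = 1/(2019 + 7852) = 1/9871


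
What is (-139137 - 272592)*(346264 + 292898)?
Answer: -263161531098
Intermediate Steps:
(-139137 - 272592)*(346264 + 292898) = -411729*639162 = -263161531098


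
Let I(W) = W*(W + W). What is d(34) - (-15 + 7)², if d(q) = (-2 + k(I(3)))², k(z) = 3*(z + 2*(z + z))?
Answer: 71760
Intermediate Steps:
I(W) = 2*W² (I(W) = W*(2*W) = 2*W²)
k(z) = 15*z (k(z) = 3*(z + 2*(2*z)) = 3*(z + 4*z) = 3*(5*z) = 15*z)
d(q) = 71824 (d(q) = (-2 + 15*(2*3²))² = (-2 + 15*(2*9))² = (-2 + 15*18)² = (-2 + 270)² = 268² = 71824)
d(34) - (-15 + 7)² = 71824 - (-15 + 7)² = 71824 - 1*(-8)² = 71824 - 1*64 = 71824 - 64 = 71760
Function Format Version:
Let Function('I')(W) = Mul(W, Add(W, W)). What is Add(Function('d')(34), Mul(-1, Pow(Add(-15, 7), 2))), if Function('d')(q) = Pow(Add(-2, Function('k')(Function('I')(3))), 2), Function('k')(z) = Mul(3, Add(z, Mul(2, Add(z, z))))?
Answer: 71760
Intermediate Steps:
Function('I')(W) = Mul(2, Pow(W, 2)) (Function('I')(W) = Mul(W, Mul(2, W)) = Mul(2, Pow(W, 2)))
Function('k')(z) = Mul(15, z) (Function('k')(z) = Mul(3, Add(z, Mul(2, Mul(2, z)))) = Mul(3, Add(z, Mul(4, z))) = Mul(3, Mul(5, z)) = Mul(15, z))
Function('d')(q) = 71824 (Function('d')(q) = Pow(Add(-2, Mul(15, Mul(2, Pow(3, 2)))), 2) = Pow(Add(-2, Mul(15, Mul(2, 9))), 2) = Pow(Add(-2, Mul(15, 18)), 2) = Pow(Add(-2, 270), 2) = Pow(268, 2) = 71824)
Add(Function('d')(34), Mul(-1, Pow(Add(-15, 7), 2))) = Add(71824, Mul(-1, Pow(Add(-15, 7), 2))) = Add(71824, Mul(-1, Pow(-8, 2))) = Add(71824, Mul(-1, 64)) = Add(71824, -64) = 71760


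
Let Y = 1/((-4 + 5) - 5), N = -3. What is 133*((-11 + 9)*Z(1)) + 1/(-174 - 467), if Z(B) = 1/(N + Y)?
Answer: 682011/8333 ≈ 81.845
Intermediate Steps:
Y = -1/4 (Y = 1/(1 - 5) = 1/(-4) = -1/4 ≈ -0.25000)
Z(B) = -4/13 (Z(B) = 1/(-3 - 1/4) = 1/(-13/4) = -4/13)
133*((-11 + 9)*Z(1)) + 1/(-174 - 467) = 133*((-11 + 9)*(-4/13)) + 1/(-174 - 467) = 133*(-2*(-4/13)) + 1/(-641) = 133*(8/13) - 1/641 = 1064/13 - 1/641 = 682011/8333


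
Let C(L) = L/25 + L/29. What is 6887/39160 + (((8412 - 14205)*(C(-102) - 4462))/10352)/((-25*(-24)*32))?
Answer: 7198025284821/23512290560000 ≈ 0.30614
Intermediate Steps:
C(L) = 54*L/725 (C(L) = L*(1/25) + L*(1/29) = L/25 + L/29 = 54*L/725)
6887/39160 + (((8412 - 14205)*(C(-102) - 4462))/10352)/((-25*(-24)*32)) = 6887/39160 + (((8412 - 14205)*((54/725)*(-102) - 4462))/10352)/((-25*(-24)*32)) = 6887*(1/39160) + (-5793*(-5508/725 - 4462)*(1/10352))/((600*32)) = 6887/39160 + (-5793*(-3240458/725)*(1/10352))/19200 = 6887/39160 + ((18771973194/725)*(1/10352))*(1/19200) = 6887/39160 + (9385986597/3752600)*(1/19200) = 6887/39160 + 3128662199/24016640000 = 7198025284821/23512290560000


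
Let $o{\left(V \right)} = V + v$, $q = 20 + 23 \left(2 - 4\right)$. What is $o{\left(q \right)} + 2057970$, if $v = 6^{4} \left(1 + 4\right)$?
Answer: $2064424$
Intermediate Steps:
$q = -26$ ($q = 20 + 23 \left(2 - 4\right) = 20 + 23 \left(-2\right) = 20 - 46 = -26$)
$v = 6480$ ($v = 1296 \cdot 5 = 6480$)
$o{\left(V \right)} = 6480 + V$ ($o{\left(V \right)} = V + 6480 = 6480 + V$)
$o{\left(q \right)} + 2057970 = \left(6480 - 26\right) + 2057970 = 6454 + 2057970 = 2064424$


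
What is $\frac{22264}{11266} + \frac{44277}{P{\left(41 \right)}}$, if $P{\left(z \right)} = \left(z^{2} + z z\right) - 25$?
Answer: $\frac{286559825}{18797321} \approx 15.245$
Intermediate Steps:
$P{\left(z \right)} = -25 + 2 z^{2}$ ($P{\left(z \right)} = \left(z^{2} + z^{2}\right) - 25 = 2 z^{2} - 25 = -25 + 2 z^{2}$)
$\frac{22264}{11266} + \frac{44277}{P{\left(41 \right)}} = \frac{22264}{11266} + \frac{44277}{-25 + 2 \cdot 41^{2}} = 22264 \cdot \frac{1}{11266} + \frac{44277}{-25 + 2 \cdot 1681} = \frac{11132}{5633} + \frac{44277}{-25 + 3362} = \frac{11132}{5633} + \frac{44277}{3337} = \frac{286559825}{18797321}$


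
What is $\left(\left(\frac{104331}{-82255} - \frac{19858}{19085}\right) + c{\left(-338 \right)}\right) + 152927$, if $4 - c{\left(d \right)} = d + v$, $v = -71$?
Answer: $\frac{9628605246703}{62793467} \approx 1.5334 \cdot 10^{5}$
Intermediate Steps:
$c{\left(d \right)} = 75 - d$ ($c{\left(d \right)} = 4 - \left(d - 71\right) = 4 - \left(-71 + d\right) = 75 - d$)
$\left(\left(\frac{104331}{-82255} - \frac{19858}{19085}\right) + c{\left(-338 \right)}\right) + 152927 = \left(\left(\frac{104331}{-82255} - \frac{19858}{19085}\right) + \left(75 - -338\right)\right) + 152927 = \left(\left(104331 \left(- \frac{1}{82255}\right) - \frac{19858}{19085}\right) + \left(75 + 338\right)\right) + 152927 = \left(\left(- \frac{104331}{82255} - \frac{19858}{19085}\right) + 413\right) + 152927 = \left(- \frac{144983077}{62793467} + 413\right) + 152927 = \frac{25788718794}{62793467} + 152927 = \frac{9628605246703}{62793467}$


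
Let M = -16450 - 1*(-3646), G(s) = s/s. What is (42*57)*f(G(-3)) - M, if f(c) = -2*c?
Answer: 8016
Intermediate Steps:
G(s) = 1
M = -12804 (M = -16450 + 3646 = -12804)
(42*57)*f(G(-3)) - M = (42*57)*(-2*1) - 1*(-12804) = 2394*(-2) + 12804 = -4788 + 12804 = 8016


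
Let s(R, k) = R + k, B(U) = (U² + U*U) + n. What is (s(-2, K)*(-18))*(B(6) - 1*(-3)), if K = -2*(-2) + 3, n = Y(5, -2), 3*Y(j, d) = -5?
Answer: -6600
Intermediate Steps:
Y(j, d) = -5/3 (Y(j, d) = (⅓)*(-5) = -5/3)
n = -5/3 ≈ -1.6667
K = 7 (K = 4 + 3 = 7)
B(U) = -5/3 + 2*U² (B(U) = (U² + U*U) - 5/3 = (U² + U²) - 5/3 = 2*U² - 5/3 = -5/3 + 2*U²)
(s(-2, K)*(-18))*(B(6) - 1*(-3)) = ((-2 + 7)*(-18))*((-5/3 + 2*6²) - 1*(-3)) = (5*(-18))*((-5/3 + 2*36) + 3) = -90*((-5/3 + 72) + 3) = -90*(211/3 + 3) = -90*220/3 = -6600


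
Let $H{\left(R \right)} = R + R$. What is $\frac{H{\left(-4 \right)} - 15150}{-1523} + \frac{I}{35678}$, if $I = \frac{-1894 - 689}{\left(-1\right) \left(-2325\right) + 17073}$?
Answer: $\frac{3496857552481}{351346882804} \approx 9.9527$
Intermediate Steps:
$H{\left(R \right)} = 2 R$
$I = - \frac{861}{6466}$ ($I = - \frac{2583}{2325 + 17073} = - \frac{2583}{19398} = \left(-2583\right) \frac{1}{19398} = - \frac{861}{6466} \approx -0.13316$)
$\frac{H{\left(-4 \right)} - 15150}{-1523} + \frac{I}{35678} = \frac{2 \left(-4\right) - 15150}{-1523} - \frac{861}{6466 \cdot 35678} = \left(-8 - 15150\right) \left(- \frac{1}{1523}\right) - \frac{861}{230693948} = \left(-15158\right) \left(- \frac{1}{1523}\right) - \frac{861}{230693948} = \frac{15158}{1523} - \frac{861}{230693948} = \frac{3496857552481}{351346882804}$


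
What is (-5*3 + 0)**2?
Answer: 225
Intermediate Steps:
(-5*3 + 0)**2 = (-15 + 0)**2 = (-15)**2 = 225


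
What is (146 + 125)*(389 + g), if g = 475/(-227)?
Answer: 23801388/227 ≈ 1.0485e+5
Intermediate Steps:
g = -475/227 (g = 475*(-1/227) = -475/227 ≈ -2.0925)
(146 + 125)*(389 + g) = (146 + 125)*(389 - 475/227) = 271*(87828/227) = 23801388/227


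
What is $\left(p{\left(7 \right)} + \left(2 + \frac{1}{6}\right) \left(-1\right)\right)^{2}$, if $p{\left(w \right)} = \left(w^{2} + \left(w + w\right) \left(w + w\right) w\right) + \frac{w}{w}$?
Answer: $\frac{72573361}{36} \approx 2.0159 \cdot 10^{6}$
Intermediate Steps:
$p{\left(w \right)} = 1 + w^{2} + 4 w^{3}$ ($p{\left(w \right)} = \left(w^{2} + 2 w 2 w w\right) + 1 = \left(w^{2} + 4 w^{2} w\right) + 1 = \left(w^{2} + 4 w^{3}\right) + 1 = 1 + w^{2} + 4 w^{3}$)
$\left(p{\left(7 \right)} + \left(2 + \frac{1}{6}\right) \left(-1\right)\right)^{2} = \left(\left(1 + 7^{2} + 4 \cdot 7^{3}\right) + \left(2 + \frac{1}{6}\right) \left(-1\right)\right)^{2} = \left(\left(1 + 49 + 4 \cdot 343\right) + \left(2 + \frac{1}{6}\right) \left(-1\right)\right)^{2} = \left(\left(1 + 49 + 1372\right) + \frac{13}{6} \left(-1\right)\right)^{2} = \left(1422 - \frac{13}{6}\right)^{2} = \left(\frac{8519}{6}\right)^{2} = \frac{72573361}{36}$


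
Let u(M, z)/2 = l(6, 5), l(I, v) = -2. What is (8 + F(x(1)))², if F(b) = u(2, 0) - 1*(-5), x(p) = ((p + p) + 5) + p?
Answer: 81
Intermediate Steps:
u(M, z) = -4 (u(M, z) = 2*(-2) = -4)
x(p) = 5 + 3*p (x(p) = (2*p + 5) + p = (5 + 2*p) + p = 5 + 3*p)
F(b) = 1 (F(b) = -4 - 1*(-5) = -4 + 5 = 1)
(8 + F(x(1)))² = (8 + 1)² = 9² = 81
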